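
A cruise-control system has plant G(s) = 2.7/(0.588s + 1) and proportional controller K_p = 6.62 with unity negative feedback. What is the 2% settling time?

T_s ≈ 0.125 s

Closed loop: T(s) = K_p·G/(1+K_p·G) = 17.87/(0.588s + 1 + 17.87), with pole at s = −(1 + 17.87)/0.588 = −32.1.
τ = 1/32.1 = 0.03115 s, so 2% settling time ≈ 4τ = 0.125 s.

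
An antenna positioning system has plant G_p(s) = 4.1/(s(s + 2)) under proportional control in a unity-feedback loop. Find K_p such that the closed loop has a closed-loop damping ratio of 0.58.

Closed-loop characteristic equation: s² + 2s + K_p·4.1 = 0.
So ω_n = √(4.1K_p) and 2ζω_n = 2, giving ζ = 2/(2√(4.1K_p)).
Setting ζ = 0.58: √(4.1K_p) = 2/(2·0.58) = 1.724, so K_p = 2.973/4.1 = 0.725.

K_p = 0.725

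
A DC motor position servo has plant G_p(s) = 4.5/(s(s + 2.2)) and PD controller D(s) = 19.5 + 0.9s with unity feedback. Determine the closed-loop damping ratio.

Forward path: (19.5 + 0.9s)·4.5/(s(s+2.2)). The closed-loop characteristic equation is s² + (2.2 + 4.5·0.9)s + 4.5·19.5 = 0.
That is s² + 6.25s + 87.75 = 0, so ω_n = 9.367 rad/s and ζ = 6.25/(2·9.367) = 0.3336.

ζ = 0.334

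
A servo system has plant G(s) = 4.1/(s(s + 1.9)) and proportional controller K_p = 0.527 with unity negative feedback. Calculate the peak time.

T_p = 2.8 s

Closed-loop characteristic equation: s² + 1.9s + 2.161 = 0, so ω_n = 1.47 rad/s and ζ = 1.9/(2·1.47) = 0.6463.
Damped frequency ω_d = ω_n√(1−ζ²) = 1.122 rad/s, so peak time T_p = π/ω_d = 2.8 s.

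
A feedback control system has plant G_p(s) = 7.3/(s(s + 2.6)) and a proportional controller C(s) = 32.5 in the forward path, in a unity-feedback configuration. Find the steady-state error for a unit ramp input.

The loop has one pole at the origin (type 1). Velocity error constant K_v = lim_{s→0} s·C(s)G_p(s) = 32.5·7.3/2.6 = 91.25.
Steady-state error to a unit ramp: e_ss = 1/K_v = 0.011.

0.011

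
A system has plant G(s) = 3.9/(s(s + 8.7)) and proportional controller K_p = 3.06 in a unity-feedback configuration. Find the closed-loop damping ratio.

ζ = 1.26

The closed-loop denominator is s(s+8.7) + 3.06·3.9 = s² + 8.7s + 11.93.
Matching s² + 2ζω_n s + ω_n²: ω_n = √11.93 = 3.455 rad/s and 2ζω_n = 8.7, so ζ = 8.7/(2·3.455) = 1.26.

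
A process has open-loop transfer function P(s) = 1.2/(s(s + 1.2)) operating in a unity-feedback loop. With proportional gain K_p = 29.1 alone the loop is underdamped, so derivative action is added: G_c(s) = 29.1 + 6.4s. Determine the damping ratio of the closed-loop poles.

ζ = 0.751

Forward path: (29.1 + 6.4s)·1.2/(s(s+1.2)). The closed-loop characteristic equation is s² + (1.2 + 1.2·6.4)s + 1.2·29.1 = 0.
That is s² + 8.88s + 34.92 = 0, so ω_n = 5.909 rad/s and ζ = 8.88/(2·5.909) = 0.7514.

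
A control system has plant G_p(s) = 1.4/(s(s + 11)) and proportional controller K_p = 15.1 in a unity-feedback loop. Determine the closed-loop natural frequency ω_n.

ω_n = 4.6 rad/s

1 + K_p·G_p(s) = 0 gives s² + 11s + 21.14 = 0.
Matching s² + 2ζω_n s + ω_n²: ω_n = √21.14 = 4.598 rad/s and 2ζω_n = 11, so ζ = 11/(2·4.598) = 1.2.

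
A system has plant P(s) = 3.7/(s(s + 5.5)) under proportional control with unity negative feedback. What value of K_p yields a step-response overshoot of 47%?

From %OS = 100·exp(−πζ/√(1−ζ²)) = 47%, ζ = −ln(0.47)/√(π²+ln²(0.47)) = 0.2337.
Characteristic equation s² + 5.5s + 3.7K_p = 0 gives ζ = 5.5/(2√(3.7K_p)).
Setting ζ = 0.2337: √(3.7K_p) = 5.5/(2·0.2337) = 11.77, so K_p = 138.5/3.7 = 37.4.

K_p = 37.4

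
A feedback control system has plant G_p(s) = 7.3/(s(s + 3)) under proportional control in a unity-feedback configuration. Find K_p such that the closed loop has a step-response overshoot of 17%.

From %OS = 100·exp(−πζ/√(1−ζ²)) = 17%, ζ = −ln(0.17)/√(π²+ln²(0.17)) = 0.4913.
Characteristic equation s² + 3s + 7.3K_p = 0 gives ζ = 3/(2√(7.3K_p)).
Setting ζ = 0.4913: √(7.3K_p) = 3/(2·0.4913) = 3.053, so K_p = 9.323/7.3 = 1.28.

K_p = 1.28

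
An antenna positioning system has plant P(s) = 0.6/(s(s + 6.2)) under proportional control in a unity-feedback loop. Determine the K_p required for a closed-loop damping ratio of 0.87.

Closed-loop characteristic equation: s² + 6.2s + K_p·0.6 = 0.
So ω_n = √(0.6K_p) and 2ζω_n = 6.2, giving ζ = 6.2/(2√(0.6K_p)).
Setting ζ = 0.87: √(0.6K_p) = 6.2/(2·0.87) = 3.563, so K_p = 12.7/0.6 = 21.2.

K_p = 21.2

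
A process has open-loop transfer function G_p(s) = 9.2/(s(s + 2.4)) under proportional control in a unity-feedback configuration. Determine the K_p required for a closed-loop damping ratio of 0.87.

K_p = 0.207

Closed-loop characteristic equation: s² + 2.4s + K_p·9.2 = 0.
So ω_n = √(9.2K_p) and 2ζω_n = 2.4, giving ζ = 2.4/(2√(9.2K_p)).
Setting ζ = 0.87: √(9.2K_p) = 2.4/(2·0.87) = 1.379, so K_p = 1.902/9.2 = 0.207.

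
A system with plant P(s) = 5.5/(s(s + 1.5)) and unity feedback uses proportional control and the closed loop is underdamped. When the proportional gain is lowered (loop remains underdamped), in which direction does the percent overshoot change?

decrease

ζ = 1.5/(2√(5.5K_p)) rises as K_p falls; higher damping means less overshoot.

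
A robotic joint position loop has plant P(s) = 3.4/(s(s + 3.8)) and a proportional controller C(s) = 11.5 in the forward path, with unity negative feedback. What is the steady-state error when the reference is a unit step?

0

The open loop C(s)P(s) has a pole at the origin (type 1), so the static position error constant is infinite and e_ss = 1/(1+∞) = 0.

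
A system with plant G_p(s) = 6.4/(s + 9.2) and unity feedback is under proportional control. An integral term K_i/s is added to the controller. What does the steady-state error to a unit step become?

0

Adding integral action puts a pole at s = 0 in the forward path, raising the system type to 1; a type-1 loop has zero steady-state error to a step.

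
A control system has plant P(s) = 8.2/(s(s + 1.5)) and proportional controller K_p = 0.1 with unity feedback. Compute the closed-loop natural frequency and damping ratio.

The closed-loop denominator is s(s+1.5) + 0.1·8.2 = s² + 1.5s + 0.82.
Matching s² + 2ζω_n s + ω_n²: ω_n = √0.82 = 0.9055 rad/s and 2ζω_n = 1.5, so ζ = 1.5/(2·0.9055) = 0.828.

ω_n = 0.906 rad/s, ζ = 0.828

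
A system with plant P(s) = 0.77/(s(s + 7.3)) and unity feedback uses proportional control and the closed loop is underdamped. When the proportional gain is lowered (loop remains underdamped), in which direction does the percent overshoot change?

ζ = 7.3/(2√(0.77K_p)) rises as K_p falls; higher damping means less overshoot.

decrease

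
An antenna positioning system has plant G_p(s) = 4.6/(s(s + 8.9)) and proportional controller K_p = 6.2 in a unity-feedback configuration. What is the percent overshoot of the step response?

0.878%

Closed-loop characteristic equation: s² + 8.9s + 28.52 = 0, so ω_n = 5.34 rad/s and ζ = 8.9/(2·5.34) = 0.8333.
%OS = 100·exp(−πζ/√(1−ζ²)) = 100·exp(−π·0.8333/√0.3057) = 0.878%.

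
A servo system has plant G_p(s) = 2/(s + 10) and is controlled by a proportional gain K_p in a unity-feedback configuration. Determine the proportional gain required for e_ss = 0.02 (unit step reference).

Steady-state error for a unit step on this type-0 loop is 1/(1 + K_p·G_p(0)).
G_p(0) = 0.2. Require 1/(1 + K_p·0.2) = 0.02, so 1 + 0.2·K_p = 50.
K_p = (50 − 1)/0.2 = 245.

K_p = 245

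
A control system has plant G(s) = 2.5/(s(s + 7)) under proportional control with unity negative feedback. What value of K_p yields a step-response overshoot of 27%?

K_p = 33.1

From %OS = 100·exp(−πζ/√(1−ζ²)) = 27%, ζ = −ln(0.27)/√(π²+ln²(0.27)) = 0.3847.
Characteristic equation s² + 7s + 2.5K_p = 0 gives ζ = 7/(2√(2.5K_p)).
Setting ζ = 0.3847: √(2.5K_p) = 7/(2·0.3847) = 9.098, so K_p = 82.77/2.5 = 33.1.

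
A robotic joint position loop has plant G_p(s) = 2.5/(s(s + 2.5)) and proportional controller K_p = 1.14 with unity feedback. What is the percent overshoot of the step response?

3.14%

Closed-loop characteristic equation: s² + 2.5s + 2.85 = 0, so ω_n = 1.688 rad/s and ζ = 2.5/(2·1.688) = 0.7404.
%OS = 100·exp(−πζ/√(1−ζ²)) = 100·exp(−π·0.7404/√0.4518) = 3.14%.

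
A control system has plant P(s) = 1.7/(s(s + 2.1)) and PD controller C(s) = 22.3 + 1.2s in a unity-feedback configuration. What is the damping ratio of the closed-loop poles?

Forward path: (22.3 + 1.2s)·1.7/(s(s+2.1)). The closed-loop characteristic equation is s² + (2.1 + 1.7·1.2)s + 1.7·22.3 = 0.
That is s² + 4.14s + 37.91 = 0, so ω_n = 6.157 rad/s and ζ = 4.14/(2·6.157) = 0.3362.

ζ = 0.336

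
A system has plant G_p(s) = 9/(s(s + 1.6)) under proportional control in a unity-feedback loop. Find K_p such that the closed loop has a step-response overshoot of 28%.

K_p = 0.504

From %OS = 100·exp(−πζ/√(1−ζ²)) = 28%, ζ = −ln(0.28)/√(π²+ln²(0.28)) = 0.3755.
Characteristic equation s² + 1.6s + 9K_p = 0 gives ζ = 1.6/(2√(9K_p)).
Setting ζ = 0.3755: √(9K_p) = 1.6/(2·0.3755) = 2.13, so K_p = 4.538/9 = 0.504.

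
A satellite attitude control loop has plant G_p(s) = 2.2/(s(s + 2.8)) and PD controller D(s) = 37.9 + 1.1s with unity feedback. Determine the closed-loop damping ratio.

Forward path: (37.9 + 1.1s)·2.2/(s(s+2.8)). The closed-loop characteristic equation is s² + (2.8 + 2.2·1.1)s + 2.2·37.9 = 0.
That is s² + 5.22s + 83.38 = 0, so ω_n = 9.131 rad/s and ζ = 5.22/(2·9.131) = 0.2858.

ζ = 0.286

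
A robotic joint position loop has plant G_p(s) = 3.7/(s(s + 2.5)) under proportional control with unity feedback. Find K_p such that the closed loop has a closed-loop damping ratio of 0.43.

Closed-loop characteristic equation: s² + 2.5s + K_p·3.7 = 0.
So ω_n = √(3.7K_p) and 2ζω_n = 2.5, giving ζ = 2.5/(2√(3.7K_p)).
Setting ζ = 0.43: √(3.7K_p) = 2.5/(2·0.43) = 2.907, so K_p = 8.451/3.7 = 2.28.

K_p = 2.28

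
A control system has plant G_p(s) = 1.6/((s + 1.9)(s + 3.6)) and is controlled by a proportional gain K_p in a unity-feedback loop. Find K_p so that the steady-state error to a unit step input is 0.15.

For a type-0 loop with proportional control, e_ss = 1/(1 + K_p·G_p(0)).
G_p(0) = 0.2339. Require 1/(1 + K_p·0.2339) = 0.15, so 1 + 0.2339·K_p = 6.667.
K_p = (6.667 − 1)/0.2339 = 24.2.

K_p = 24.2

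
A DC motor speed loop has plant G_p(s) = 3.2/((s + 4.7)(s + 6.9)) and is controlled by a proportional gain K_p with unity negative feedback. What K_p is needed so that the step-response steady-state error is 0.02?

For a type-0 loop with proportional control, e_ss = 1/(1 + K_p·G_p(0)).
G_p(0) = 0.09867. Require 1/(1 + K_p·0.09867) = 0.02, so 1 + 0.09867·K_p = 50.
K_p = (50 − 1)/0.09867 = 497.

K_p = 497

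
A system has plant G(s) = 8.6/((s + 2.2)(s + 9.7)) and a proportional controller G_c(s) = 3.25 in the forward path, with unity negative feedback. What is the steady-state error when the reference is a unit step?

The loop is type 0. Static position error constant K_pos = G_c(0)·G(0) = 3.25·0.403 = 1.31.
Steady-state error to a unit step: e_ss = 1/(1+K_pos) = 1/2.31 = 0.433.

0.433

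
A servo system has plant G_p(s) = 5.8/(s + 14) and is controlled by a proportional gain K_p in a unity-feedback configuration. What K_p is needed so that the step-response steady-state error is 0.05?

The loop is type 0, so e_ss(step) = 1/(1 + K_pos) with K_pos = K_p·G_p(0).
G_p(0) = 0.4143. Require 1/(1 + K_p·0.4143) = 0.05, so 1 + 0.4143·K_p = 20.
K_p = (20 − 1)/0.4143 = 45.9.

K_p = 45.9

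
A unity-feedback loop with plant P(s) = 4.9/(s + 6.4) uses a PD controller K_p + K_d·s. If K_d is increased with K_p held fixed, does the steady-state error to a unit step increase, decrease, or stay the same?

unchanged

At s = 0 the derivative term contributes nothing: C(0) = K_p regardless of K_d, so K_pos = K_p·P(0) and e_ss are unchanged.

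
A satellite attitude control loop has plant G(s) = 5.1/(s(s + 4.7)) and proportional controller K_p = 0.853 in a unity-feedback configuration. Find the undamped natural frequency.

ω_n = 2.09 rad/s

With unity feedback the closed-loop characteristic equation is s² + 4.7s + 0.853·5.1 = s² + 4.7s + 4.35 = 0.
Matching s² + 2ζω_n s + ω_n²: ω_n = √4.35 = 2.086 rad/s and 2ζω_n = 4.7, so ζ = 4.7/(2·2.086) = 1.13.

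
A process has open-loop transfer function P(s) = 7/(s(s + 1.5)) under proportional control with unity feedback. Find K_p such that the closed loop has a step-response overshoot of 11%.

K_p = 0.243

From %OS = 100·exp(−πζ/√(1−ζ²)) = 11%, ζ = −ln(0.11)/√(π²+ln²(0.11)) = 0.5749.
Characteristic equation s² + 1.5s + 7K_p = 0 gives ζ = 1.5/(2√(7K_p)).
Setting ζ = 0.5749: √(7K_p) = 1.5/(2·0.5749) = 1.305, so K_p = 1.702/7 = 0.243.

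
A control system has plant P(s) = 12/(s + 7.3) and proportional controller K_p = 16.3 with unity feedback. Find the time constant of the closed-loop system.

τ = 0.00493 s

Closed-loop transfer function: T(s) = K_p·P(s)/(1 + K_p·P(s)) = 195.6/(s + 7.3 + 195.6) = 195.6/(s + 202.9).
Time constant τ = 1/202.9 = 0.00493 s.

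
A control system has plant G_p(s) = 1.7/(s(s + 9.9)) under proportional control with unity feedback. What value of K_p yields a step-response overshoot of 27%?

K_p = 97.4

From %OS = 100·exp(−πζ/√(1−ζ²)) = 27%, ζ = −ln(0.27)/√(π²+ln²(0.27)) = 0.3847.
Characteristic equation s² + 9.9s + 1.7K_p = 0 gives ζ = 9.9/(2√(1.7K_p)).
Setting ζ = 0.3847: √(1.7K_p) = 9.9/(2·0.3847) = 12.87, so K_p = 165.6/1.7 = 97.4.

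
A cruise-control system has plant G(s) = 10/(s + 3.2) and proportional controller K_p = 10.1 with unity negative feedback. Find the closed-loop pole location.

Closed-loop transfer function: T(s) = K_p·G(s)/(1 + K_p·G(s)) = 101/(s + 3.2 + 101) = 101/(s + 104.2).
The closed-loop pole is at s = −104.2.

s = -104.2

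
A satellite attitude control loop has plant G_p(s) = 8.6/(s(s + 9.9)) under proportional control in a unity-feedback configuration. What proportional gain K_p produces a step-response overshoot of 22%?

K_p = 15.1

From %OS = 100·exp(−πζ/√(1−ζ²)) = 22%, ζ = −ln(0.22)/√(π²+ln²(0.22)) = 0.4342.
Characteristic equation s² + 9.9s + 8.6K_p = 0 gives ζ = 9.9/(2√(8.6K_p)).
Setting ζ = 0.4342: √(8.6K_p) = 9.9/(2·0.4342) = 11.4, so K_p = 130/8.6 = 15.1.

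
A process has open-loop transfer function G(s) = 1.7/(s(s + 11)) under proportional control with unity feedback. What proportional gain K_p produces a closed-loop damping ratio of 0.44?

Closed-loop characteristic equation: s² + 11s + K_p·1.7 = 0.
So ω_n = √(1.7K_p) and 2ζω_n = 11, giving ζ = 11/(2√(1.7K_p)).
Setting ζ = 0.44: √(1.7K_p) = 11/(2·0.44) = 12.5, so K_p = 156.2/1.7 = 91.9.

K_p = 91.9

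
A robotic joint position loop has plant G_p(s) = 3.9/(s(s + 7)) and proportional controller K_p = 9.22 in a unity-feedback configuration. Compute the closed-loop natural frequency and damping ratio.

ω_n = 6 rad/s, ζ = 0.584

1 + K_p·G_p(s) = 0 gives s² + 7s + 35.96 = 0.
Matching s² + 2ζω_n s + ω_n²: ω_n = √35.96 = 5.996 rad/s and 2ζω_n = 7, so ζ = 7/(2·5.996) = 0.584.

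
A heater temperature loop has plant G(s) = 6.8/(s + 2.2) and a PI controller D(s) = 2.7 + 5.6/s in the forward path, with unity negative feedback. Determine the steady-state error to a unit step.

0

The open loop D(s)G(s) has a pole at the origin (type 1), so the static position error constant is infinite and e_ss = 1/(1+∞) = 0.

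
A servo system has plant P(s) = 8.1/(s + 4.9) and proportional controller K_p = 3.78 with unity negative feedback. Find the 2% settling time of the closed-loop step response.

T_s ≈ 0.113 s

Closed-loop transfer function: T(s) = K_p·P(s)/(1 + K_p·P(s)) = 30.62/(s + 4.9 + 30.62) = 30.62/(s + 35.52).
Time constant τ = 1/35.52 = 0.02815 s, so the 2% settling time is about 4τ = 0.113 s.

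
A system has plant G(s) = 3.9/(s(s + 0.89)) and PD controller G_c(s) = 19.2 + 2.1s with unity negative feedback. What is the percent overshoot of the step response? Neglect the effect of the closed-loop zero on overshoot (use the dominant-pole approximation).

Forward path: (19.2 + 2.1s)·3.9/(s(s+0.89)). The closed-loop characteristic equation is s² + (0.89 + 3.9·2.1)s + 3.9·19.2 = 0.
That is s² + 9.08s + 74.88 = 0, so ω_n = 8.653 rad/s and ζ = 9.08/(2·8.653) = 0.5247.
%OS = 100·exp(−πζ/√(1−ζ²)) = 14.4%.

14.4%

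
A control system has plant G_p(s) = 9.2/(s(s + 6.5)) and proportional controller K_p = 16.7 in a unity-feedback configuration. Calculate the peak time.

T_p = 0.263 s

Closed-loop characteristic equation: s² + 6.5s + 153.6 = 0, so ω_n = 12.4 rad/s and ζ = 6.5/(2·12.4) = 0.2622.
Damped frequency ω_d = ω_n√(1−ζ²) = 11.96 rad/s, so peak time T_p = π/ω_d = 0.263 s.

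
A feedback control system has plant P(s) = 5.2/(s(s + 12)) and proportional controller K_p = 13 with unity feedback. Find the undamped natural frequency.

ω_n = 8.22 rad/s

The closed-loop denominator is s(s+12) + 13·5.2 = s² + 12s + 67.6.
Matching s² + 2ζω_n s + ω_n²: ω_n = √67.6 = 8.222 rad/s and 2ζω_n = 12, so ζ = 12/(2·8.222) = 0.73.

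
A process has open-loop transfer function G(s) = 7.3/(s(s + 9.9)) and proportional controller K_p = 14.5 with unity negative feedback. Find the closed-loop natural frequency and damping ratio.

With unity feedback the closed-loop characteristic equation is s² + 9.9s + 14.5·7.3 = s² + 9.9s + 105.8 = 0.
So ω_n² = 105.8 ⇒ ω_n = 10.29 rad/s, and ζ = 9.9/(2ω_n) = 0.481.

ω_n = 10.3 rad/s, ζ = 0.481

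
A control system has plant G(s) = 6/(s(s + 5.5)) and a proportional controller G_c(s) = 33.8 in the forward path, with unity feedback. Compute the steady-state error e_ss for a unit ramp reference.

The loop has one pole at the origin (type 1). Velocity error constant K_v = lim_{s→0} s·G_c(s)G(s) = 33.8·6/5.5 = 36.87.
Steady-state error to a unit ramp: e_ss = 1/K_v = 0.0271.

0.0271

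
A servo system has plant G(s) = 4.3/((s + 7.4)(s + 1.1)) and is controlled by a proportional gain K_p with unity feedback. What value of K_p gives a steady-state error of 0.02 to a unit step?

K_p = 92.8

For a type-0 loop with proportional control, e_ss = 1/(1 + K_p·G(0)).
G(0) = 0.5283. Require 1/(1 + K_p·0.5283) = 0.02, so 1 + 0.5283·K_p = 50.
K_p = (50 − 1)/0.5283 = 92.8.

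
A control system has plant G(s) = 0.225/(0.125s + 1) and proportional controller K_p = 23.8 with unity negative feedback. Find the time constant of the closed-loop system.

τ = 0.0197 s

Closed loop: T(s) = K_p·G/(1+K_p·G) = 5.355/(0.125s + 1 + 5.355), with pole at s = −(1 + 5.355)/0.125 = −50.84.
Closed-loop time constant τ = 1/50.84 = 0.0197 s.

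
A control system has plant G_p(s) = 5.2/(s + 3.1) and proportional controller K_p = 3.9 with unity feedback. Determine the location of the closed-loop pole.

Closed-loop transfer function: T(s) = K_p·G_p(s)/(1 + K_p·G_p(s)) = 20.28/(s + 3.1 + 20.28) = 20.28/(s + 23.38).
The closed-loop pole is at s = −23.38.

s = -23.38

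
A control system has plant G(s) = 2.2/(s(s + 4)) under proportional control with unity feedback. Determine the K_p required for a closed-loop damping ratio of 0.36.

K_p = 14

Closed-loop characteristic equation: s² + 4s + K_p·2.2 = 0.
So ω_n = √(2.2K_p) and 2ζω_n = 4, giving ζ = 4/(2√(2.2K_p)).
Setting ζ = 0.36: √(2.2K_p) = 4/(2·0.36) = 5.556, so K_p = 30.86/2.2 = 14.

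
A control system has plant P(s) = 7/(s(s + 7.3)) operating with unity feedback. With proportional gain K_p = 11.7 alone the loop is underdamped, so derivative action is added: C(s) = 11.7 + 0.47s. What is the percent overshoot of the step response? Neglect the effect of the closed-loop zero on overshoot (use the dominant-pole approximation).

Forward path: (11.7 + 0.47s)·7/(s(s+7.3)). The closed-loop characteristic equation is s² + (7.3 + 7·0.47)s + 7·11.7 = 0.
That is s² + 10.59s + 81.9 = 0, so ω_n = 9.05 rad/s and ζ = 10.59/(2·9.05) = 0.5851.
%OS = 100·exp(−πζ/√(1−ζ²)) = 10.4%.

10.4%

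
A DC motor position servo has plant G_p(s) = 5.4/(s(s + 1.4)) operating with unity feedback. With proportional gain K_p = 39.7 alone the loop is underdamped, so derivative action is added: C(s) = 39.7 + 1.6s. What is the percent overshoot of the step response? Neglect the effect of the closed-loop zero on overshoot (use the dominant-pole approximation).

Forward path: (39.7 + 1.6s)·5.4/(s(s+1.4)). The closed-loop characteristic equation is s² + (1.4 + 5.4·1.6)s + 5.4·39.7 = 0.
That is s² + 10.04s + 214.4 = 0, so ω_n = 14.64 rad/s and ζ = 10.04/(2·14.64) = 0.3429.
%OS = 100·exp(−πζ/√(1−ζ²)) = 31.8%.

31.8%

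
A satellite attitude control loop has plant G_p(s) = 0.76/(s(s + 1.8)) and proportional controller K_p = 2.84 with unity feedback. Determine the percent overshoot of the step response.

From 1 + K_pG_p(s) = 0: s² + 1.8s + 2.158 = 0 ⇒ ω_n = 1.469, ζ = 0.6126.
%OS = 100·exp(−πζ/√(1−ζ²)) = 100·exp(−π·0.6126/√0.6247) = 8.76%.

8.76%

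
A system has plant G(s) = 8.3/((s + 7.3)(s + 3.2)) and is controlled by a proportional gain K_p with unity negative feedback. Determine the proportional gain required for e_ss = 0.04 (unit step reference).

K_p = 67.5

Steady-state error for a unit step on this type-0 loop is 1/(1 + K_p·G(0)).
G(0) = 0.3553. Require 1/(1 + K_p·0.3553) = 0.04, so 1 + 0.3553·K_p = 25.
K_p = (25 − 1)/0.3553 = 67.5.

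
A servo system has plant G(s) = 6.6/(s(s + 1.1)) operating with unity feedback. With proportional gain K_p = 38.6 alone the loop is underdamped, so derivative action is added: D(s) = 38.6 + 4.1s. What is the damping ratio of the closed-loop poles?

Forward path: (38.6 + 4.1s)·6.6/(s(s+1.1)). The closed-loop characteristic equation is s² + (1.1 + 6.6·4.1)s + 6.6·38.6 = 0.
That is s² + 28.16s + 254.8 = 0, so ω_n = 15.96 rad/s and ζ = 28.16/(2·15.96) = 0.8821.

ζ = 0.882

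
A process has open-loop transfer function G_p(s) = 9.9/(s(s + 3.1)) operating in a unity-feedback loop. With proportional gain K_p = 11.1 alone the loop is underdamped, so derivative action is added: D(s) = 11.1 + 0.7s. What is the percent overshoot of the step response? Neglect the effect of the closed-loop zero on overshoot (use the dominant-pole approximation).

Forward path: (11.1 + 0.7s)·9.9/(s(s+3.1)). The closed-loop characteristic equation is s² + (3.1 + 9.9·0.7)s + 9.9·11.1 = 0.
That is s² + 10.03s + 109.9 = 0, so ω_n = 10.48 rad/s and ζ = 10.03/(2·10.48) = 0.4784.
%OS = 100·exp(−πζ/√(1−ζ²)) = 18.1%.

18.1%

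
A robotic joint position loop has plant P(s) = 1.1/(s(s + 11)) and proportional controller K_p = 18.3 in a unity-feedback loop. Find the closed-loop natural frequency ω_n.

1 + K_p·P(s) = 0 gives s² + 11s + 20.13 = 0.
So ω_n² = 20.13 ⇒ ω_n = 4.487 rad/s, and ζ = 11/(2ω_n) = 1.23.

ω_n = 4.49 rad/s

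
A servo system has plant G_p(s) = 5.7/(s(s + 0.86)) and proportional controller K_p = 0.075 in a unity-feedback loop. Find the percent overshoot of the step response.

The closed-loop denominator s² + 0.86s + 0.4275 gives ω_n = √0.4275 = 0.6538 and ζ = 0.86/(2ω_n) = 0.6577.
%OS = 100·exp(−πζ/√(1−ζ²)) = 100·exp(−π·0.6577/√0.5675) = 6.44%.

6.44%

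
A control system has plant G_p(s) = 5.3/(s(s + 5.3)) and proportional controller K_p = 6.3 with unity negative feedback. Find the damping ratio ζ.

1 + K_p·G_p(s) = 0 gives s² + 5.3s + 33.39 = 0.
Matching s² + 2ζω_n s + ω_n²: ω_n = √33.39 = 5.778 rad/s and 2ζω_n = 5.3, so ζ = 5.3/(2·5.778) = 0.459.

ζ = 0.459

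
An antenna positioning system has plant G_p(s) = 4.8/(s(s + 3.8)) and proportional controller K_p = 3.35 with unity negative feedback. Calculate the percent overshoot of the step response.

18.4%

Closed-loop characteristic equation: s² + 3.8s + 16.08 = 0, so ω_n = 4.01 rad/s and ζ = 3.8/(2·4.01) = 0.4738.
%OS = 100·exp(−πζ/√(1−ζ²)) = 100·exp(−π·0.4738/√0.7755) = 18.4%.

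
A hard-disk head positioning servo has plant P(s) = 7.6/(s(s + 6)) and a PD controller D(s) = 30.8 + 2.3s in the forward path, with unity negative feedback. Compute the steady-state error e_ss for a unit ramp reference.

0.0256

The loop has one pole at the origin (type 1). Velocity error constant K_v = lim_{s→0} s·D(s)P(s) = 30.8·7.6/6 = 39.01.
Steady-state error to a unit ramp: e_ss = 1/K_v = 0.0256.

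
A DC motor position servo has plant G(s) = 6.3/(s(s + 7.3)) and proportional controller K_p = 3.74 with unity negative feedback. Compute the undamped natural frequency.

ω_n = 4.85 rad/s

With unity feedback the closed-loop characteristic equation is s² + 7.3s + 3.74·6.3 = s² + 7.3s + 23.56 = 0.
So ω_n² = 23.56 ⇒ ω_n = 4.854 rad/s, and ζ = 7.3/(2ω_n) = 0.752.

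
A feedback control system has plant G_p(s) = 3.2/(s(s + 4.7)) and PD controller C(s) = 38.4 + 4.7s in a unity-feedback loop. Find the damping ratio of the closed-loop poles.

Forward path: (38.4 + 4.7s)·3.2/(s(s+4.7)). The closed-loop characteristic equation is s² + (4.7 + 3.2·4.7)s + 3.2·38.4 = 0.
That is s² + 19.74s + 122.9 = 0, so ω_n = 11.09 rad/s and ζ = 19.74/(2·11.09) = 0.8904.

ζ = 0.89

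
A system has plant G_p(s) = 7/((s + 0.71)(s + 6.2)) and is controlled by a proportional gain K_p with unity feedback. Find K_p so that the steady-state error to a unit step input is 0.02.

K_p = 30.8

Steady-state error for a unit step on this type-0 loop is 1/(1 + K_p·G_p(0)).
G_p(0) = 1.59. Require 1/(1 + K_p·1.59) = 0.02, so 1 + 1.59·K_p = 50.
K_p = (50 − 1)/1.59 = 30.8.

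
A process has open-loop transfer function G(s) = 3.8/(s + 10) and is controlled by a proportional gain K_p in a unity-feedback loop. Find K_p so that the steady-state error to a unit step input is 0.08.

The loop is type 0, so e_ss(step) = 1/(1 + K_pos) with K_pos = K_p·G(0).
G(0) = 0.38. Require 1/(1 + K_p·0.38) = 0.08, so 1 + 0.38·K_p = 12.5.
K_p = (12.5 − 1)/0.38 = 30.3.

K_p = 30.3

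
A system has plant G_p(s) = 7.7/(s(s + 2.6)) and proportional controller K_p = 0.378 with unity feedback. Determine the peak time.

T_p = 2.84 s

The closed-loop denominator s² + 2.6s + 2.911 gives ω_n = √2.911 = 1.706 and ζ = 2.6/(2ω_n) = 0.762.
Damped frequency ω_d = ω_n√(1−ζ²) = 1.105 rad/s, so peak time T_p = π/ω_d = 2.84 s.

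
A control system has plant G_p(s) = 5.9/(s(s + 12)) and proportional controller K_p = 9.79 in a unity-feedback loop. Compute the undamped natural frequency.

ω_n = 7.6 rad/s

The closed-loop denominator is s(s+12) + 9.79·5.9 = s² + 12s + 57.76.
So ω_n² = 57.76 ⇒ ω_n = 7.6 rad/s, and ζ = 12/(2ω_n) = 0.789.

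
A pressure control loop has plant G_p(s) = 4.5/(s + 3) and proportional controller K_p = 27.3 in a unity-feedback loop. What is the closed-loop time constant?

Closed-loop transfer function: T(s) = K_p·G_p(s)/(1 + K_p·G_p(s)) = 122.9/(s + 3 + 122.9) = 122.9/(s + 125.9).
Time constant τ = 1/125.9 = 0.00795 s.

τ = 0.00795 s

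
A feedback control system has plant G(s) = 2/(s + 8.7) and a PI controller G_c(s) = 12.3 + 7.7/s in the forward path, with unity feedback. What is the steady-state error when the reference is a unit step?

The open loop G_c(s)G(s) has a pole at the origin (type 1), so the static position error constant is infinite and e_ss = 1/(1+∞) = 0.

0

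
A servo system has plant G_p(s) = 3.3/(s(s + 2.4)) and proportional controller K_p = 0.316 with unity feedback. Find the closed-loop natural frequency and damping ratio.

1 + K_p·G_p(s) = 0 gives s² + 2.4s + 1.043 = 0.
So ω_n² = 1.043 ⇒ ω_n = 1.021 rad/s, and ζ = 2.4/(2ω_n) = 1.18.

ω_n = 1.02 rad/s, ζ = 1.18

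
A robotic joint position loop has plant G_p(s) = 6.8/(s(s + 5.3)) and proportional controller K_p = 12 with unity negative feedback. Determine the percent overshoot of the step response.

38.1%

Closed-loop characteristic equation: s² + 5.3s + 81.6 = 0, so ω_n = 9.033 rad/s and ζ = 5.3/(2·9.033) = 0.2934.
%OS = 100·exp(−πζ/√(1−ζ²)) = 100·exp(−π·0.2934/√0.9139) = 38.1%.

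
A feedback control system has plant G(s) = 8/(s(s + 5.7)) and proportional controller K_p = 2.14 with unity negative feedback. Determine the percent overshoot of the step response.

From 1 + K_pG(s) = 0: s² + 5.7s + 17.12 = 0 ⇒ ω_n = 4.138, ζ = 0.6888.
%OS = 100·exp(−πζ/√(1−ζ²)) = 100·exp(−π·0.6888/√0.5256) = 5.05%.

5.05%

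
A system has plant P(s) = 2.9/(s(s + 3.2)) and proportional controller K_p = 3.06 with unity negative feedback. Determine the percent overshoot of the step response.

The closed-loop denominator s² + 3.2s + 8.874 gives ω_n = √8.874 = 2.979 and ζ = 3.2/(2ω_n) = 0.5371.
%OS = 100·exp(−πζ/√(1−ζ²)) = 100·exp(−π·0.5371/√0.7115) = 13.5%.

13.5%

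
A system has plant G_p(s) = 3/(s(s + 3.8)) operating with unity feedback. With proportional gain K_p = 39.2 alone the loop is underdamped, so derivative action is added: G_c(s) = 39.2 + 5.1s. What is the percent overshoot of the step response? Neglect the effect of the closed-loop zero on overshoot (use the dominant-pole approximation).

Forward path: (39.2 + 5.1s)·3/(s(s+3.8)). The closed-loop characteristic equation is s² + (3.8 + 3·5.1)s + 3·39.2 = 0.
That is s² + 19.1s + 117.6 = 0, so ω_n = 10.84 rad/s and ζ = 19.1/(2·10.84) = 0.8806.
%OS = 100·exp(−πζ/√(1−ζ²)) = 0.291%.

0.291%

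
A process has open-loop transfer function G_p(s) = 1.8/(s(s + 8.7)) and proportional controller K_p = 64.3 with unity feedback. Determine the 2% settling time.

The closed-loop denominator s² + 8.7s + 115.7 gives ω_n = √115.7 = 10.76 and ζ = 8.7/(2ω_n) = 0.4043.
2% settling time T_s ≈ 4/(ζω_n) = 4/4.35 = 0.92 s.

T_s ≈ 0.92 s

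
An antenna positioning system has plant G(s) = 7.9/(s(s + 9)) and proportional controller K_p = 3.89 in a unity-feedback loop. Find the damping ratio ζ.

The closed-loop denominator is s(s+9) + 3.89·7.9 = s² + 9s + 30.73.
So ω_n² = 30.73 ⇒ ω_n = 5.544 rad/s, and ζ = 9/(2ω_n) = 0.812.

ζ = 0.812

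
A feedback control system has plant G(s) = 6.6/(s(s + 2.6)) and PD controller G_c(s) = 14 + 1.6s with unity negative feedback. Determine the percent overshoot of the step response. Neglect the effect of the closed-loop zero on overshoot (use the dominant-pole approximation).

Forward path: (14 + 1.6s)·6.6/(s(s+2.6)). The closed-loop characteristic equation is s² + (2.6 + 6.6·1.6)s + 6.6·14 = 0.
That is s² + 13.16s + 92.4 = 0, so ω_n = 9.612 rad/s and ζ = 13.16/(2·9.612) = 0.6845.
%OS = 100·exp(−πζ/√(1−ζ²)) = 5.23%.

5.23%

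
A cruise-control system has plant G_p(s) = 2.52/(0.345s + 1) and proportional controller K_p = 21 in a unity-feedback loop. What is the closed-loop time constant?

Closed loop: T(s) = K_p·G_p/(1+K_p·G_p) = 52.92/(0.345s + 1 + 52.92), with pole at s = −(1 + 52.92)/0.345 = −156.3.
Closed-loop time constant τ = 1/156.3 = 0.0064 s.

τ = 0.0064 s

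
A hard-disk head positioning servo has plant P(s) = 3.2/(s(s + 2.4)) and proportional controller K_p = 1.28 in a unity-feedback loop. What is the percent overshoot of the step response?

The closed-loop denominator s² + 2.4s + 4.096 gives ω_n = √4.096 = 2.024 and ζ = 2.4/(2ω_n) = 0.5929.
%OS = 100·exp(−πζ/√(1−ζ²)) = 100·exp(−π·0.5929/√0.6484) = 9.89%.

9.89%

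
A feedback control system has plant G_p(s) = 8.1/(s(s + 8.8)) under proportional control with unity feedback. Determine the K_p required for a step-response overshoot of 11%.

From %OS = 100·exp(−πζ/√(1−ζ²)) = 11%, ζ = −ln(0.11)/√(π²+ln²(0.11)) = 0.5749.
Characteristic equation s² + 8.8s + 8.1K_p = 0 gives ζ = 8.8/(2√(8.1K_p)).
Setting ζ = 0.5749: √(8.1K_p) = 8.8/(2·0.5749) = 7.654, so K_p = 58.58/8.1 = 7.23.

K_p = 7.23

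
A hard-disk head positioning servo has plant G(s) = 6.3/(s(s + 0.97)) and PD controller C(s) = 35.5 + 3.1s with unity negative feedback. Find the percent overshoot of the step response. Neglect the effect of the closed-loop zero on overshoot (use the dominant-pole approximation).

5.2%

Forward path: (35.5 + 3.1s)·6.3/(s(s+0.97)). The closed-loop characteristic equation is s² + (0.97 + 6.3·3.1)s + 6.3·35.5 = 0.
That is s² + 20.5s + 223.7 = 0, so ω_n = 14.95 rad/s and ζ = 20.5/(2·14.95) = 0.6854.
%OS = 100·exp(−πζ/√(1−ζ²)) = 5.2%.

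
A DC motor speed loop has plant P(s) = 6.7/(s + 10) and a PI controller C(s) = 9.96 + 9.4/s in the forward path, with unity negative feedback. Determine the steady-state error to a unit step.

0

The open loop C(s)P(s) has a pole at the origin (type 1), so the static position error constant is infinite and e_ss = 1/(1+∞) = 0.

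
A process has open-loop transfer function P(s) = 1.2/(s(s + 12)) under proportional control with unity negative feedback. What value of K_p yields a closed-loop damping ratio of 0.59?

K_p = 86.2

Closed-loop characteristic equation: s² + 12s + K_p·1.2 = 0.
So ω_n = √(1.2K_p) and 2ζω_n = 12, giving ζ = 12/(2√(1.2K_p)).
Setting ζ = 0.59: √(1.2K_p) = 12/(2·0.59) = 10.17, so K_p = 103.4/1.2 = 86.2.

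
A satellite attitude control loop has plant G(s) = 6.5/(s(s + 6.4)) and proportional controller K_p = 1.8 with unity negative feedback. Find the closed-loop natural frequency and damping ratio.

ω_n = 3.42 rad/s, ζ = 0.936

With unity feedback the closed-loop characteristic equation is s² + 6.4s + 1.8·6.5 = s² + 6.4s + 11.7 = 0.
Matching s² + 2ζω_n s + ω_n²: ω_n = √11.7 = 3.421 rad/s and 2ζω_n = 6.4, so ζ = 6.4/(2·3.421) = 0.936.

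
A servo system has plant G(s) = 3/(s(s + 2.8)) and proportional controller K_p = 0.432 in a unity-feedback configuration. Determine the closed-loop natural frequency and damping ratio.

With unity feedback the closed-loop characteristic equation is s² + 2.8s + 0.432·3 = s² + 2.8s + 1.296 = 0.
So ω_n² = 1.296 ⇒ ω_n = 1.138 rad/s, and ζ = 2.8/(2ω_n) = 1.23.

ω_n = 1.14 rad/s, ζ = 1.23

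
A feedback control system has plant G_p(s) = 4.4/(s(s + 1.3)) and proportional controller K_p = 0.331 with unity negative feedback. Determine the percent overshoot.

Closed-loop characteristic equation: s² + 1.3s + 1.456 = 0, so ω_n = 1.207 rad/s and ζ = 1.3/(2·1.207) = 0.5386.
%OS = 100·exp(−πζ/√(1−ζ²)) = 100·exp(−π·0.5386/√0.7099) = 13.4%.

13.4%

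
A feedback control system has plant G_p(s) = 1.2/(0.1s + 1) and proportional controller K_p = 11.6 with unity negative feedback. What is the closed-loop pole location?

s = -149.2

Closed loop: T(s) = K_p·G_p/(1+K_p·G_p) = 13.92/(0.1s + 1 + 13.92), with pole at s = −(1 + 13.92)/0.1 = −149.2.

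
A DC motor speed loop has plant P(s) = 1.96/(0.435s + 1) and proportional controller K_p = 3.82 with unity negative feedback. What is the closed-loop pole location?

s = -19.51

Closed loop: T(s) = K_p·P/(1+K_p·P) = 7.487/(0.435s + 1 + 7.487), with pole at s = −(1 + 7.487)/0.435 = −19.51.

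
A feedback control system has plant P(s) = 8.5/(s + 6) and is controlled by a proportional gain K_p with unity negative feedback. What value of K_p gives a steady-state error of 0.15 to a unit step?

K_p = 4

The loop is type 0, so e_ss(step) = 1/(1 + K_pos) with K_pos = K_p·P(0).
P(0) = 1.417. Require 1/(1 + K_p·1.417) = 0.15, so 1 + 1.417·K_p = 6.667.
K_p = (6.667 − 1)/1.417 = 4.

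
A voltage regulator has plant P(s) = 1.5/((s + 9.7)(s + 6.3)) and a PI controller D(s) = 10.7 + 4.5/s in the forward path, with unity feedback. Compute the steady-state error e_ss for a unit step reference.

The open loop D(s)P(s) has a pole at the origin (type 1), so the static position error constant is infinite and e_ss = 1/(1+∞) = 0.

0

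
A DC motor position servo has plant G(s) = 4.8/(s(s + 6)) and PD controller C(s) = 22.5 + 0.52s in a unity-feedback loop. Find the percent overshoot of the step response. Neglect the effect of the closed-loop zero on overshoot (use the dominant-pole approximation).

Forward path: (22.5 + 0.52s)·4.8/(s(s+6)). The closed-loop characteristic equation is s² + (6 + 4.8·0.52)s + 4.8·22.5 = 0.
That is s² + 8.496s + 108 = 0, so ω_n = 10.39 rad/s and ζ = 8.496/(2·10.39) = 0.4088.
%OS = 100·exp(−πζ/√(1−ζ²)) = 24.5%.

24.5%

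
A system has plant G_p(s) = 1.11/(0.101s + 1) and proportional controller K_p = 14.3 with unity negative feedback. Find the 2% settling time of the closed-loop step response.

Closed loop: T(s) = K_p·G_p/(1+K_p·G_p) = 15.87/(0.101s + 1 + 15.87), with pole at s = −(1 + 15.87)/0.101 = −167.1.
τ = 1/167.1 = 0.005986 s, so 2% settling time ≈ 4τ = 0.0239 s.

T_s ≈ 0.0239 s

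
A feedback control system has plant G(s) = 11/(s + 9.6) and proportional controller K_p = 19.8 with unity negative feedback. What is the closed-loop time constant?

τ = 0.0044 s

Closed-loop transfer function: T(s) = K_p·G(s)/(1 + K_p·G(s)) = 217.8/(s + 9.6 + 217.8) = 217.8/(s + 227.4).
Time constant τ = 1/227.4 = 0.0044 s.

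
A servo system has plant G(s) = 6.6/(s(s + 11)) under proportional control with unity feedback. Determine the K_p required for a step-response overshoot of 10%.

K_p = 13.1

From %OS = 100·exp(−πζ/√(1−ζ²)) = 10%, ζ = −ln(0.1)/√(π²+ln²(0.1)) = 0.5912.
Characteristic equation s² + 11s + 6.6K_p = 0 gives ζ = 11/(2√(6.6K_p)).
Setting ζ = 0.5912: √(6.6K_p) = 11/(2·0.5912) = 9.304, so K_p = 86.56/6.6 = 13.1.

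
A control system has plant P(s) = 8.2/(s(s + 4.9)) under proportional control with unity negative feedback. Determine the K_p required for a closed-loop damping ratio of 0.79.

Closed-loop characteristic equation: s² + 4.9s + K_p·8.2 = 0.
So ω_n = √(8.2K_p) and 2ζω_n = 4.9, giving ζ = 4.9/(2√(8.2K_p)).
Setting ζ = 0.79: √(8.2K_p) = 4.9/(2·0.79) = 3.101, so K_p = 9.618/8.2 = 1.17.

K_p = 1.17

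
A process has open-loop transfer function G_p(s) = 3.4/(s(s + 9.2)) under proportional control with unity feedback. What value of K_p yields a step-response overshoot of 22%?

From %OS = 100·exp(−πζ/√(1−ζ²)) = 22%, ζ = −ln(0.22)/√(π²+ln²(0.22)) = 0.4342.
Characteristic equation s² + 9.2s + 3.4K_p = 0 gives ζ = 9.2/(2√(3.4K_p)).
Setting ζ = 0.4342: √(3.4K_p) = 9.2/(2·0.4342) = 10.6, so K_p = 112.3/3.4 = 33.

K_p = 33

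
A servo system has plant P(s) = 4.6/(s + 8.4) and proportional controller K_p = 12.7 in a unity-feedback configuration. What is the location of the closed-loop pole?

s = -66.82

Closed-loop transfer function: T(s) = K_p·P(s)/(1 + K_p·P(s)) = 58.42/(s + 8.4 + 58.42) = 58.42/(s + 66.82).
The closed-loop pole is at s = −66.82.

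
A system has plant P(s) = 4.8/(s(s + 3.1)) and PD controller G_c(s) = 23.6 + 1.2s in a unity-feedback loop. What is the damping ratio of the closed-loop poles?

Forward path: (23.6 + 1.2s)·4.8/(s(s+3.1)). The closed-loop characteristic equation is s² + (3.1 + 4.8·1.2)s + 4.8·23.6 = 0.
That is s² + 8.86s + 113.3 = 0, so ω_n = 10.64 rad/s and ζ = 8.86/(2·10.64) = 0.4162.

ζ = 0.416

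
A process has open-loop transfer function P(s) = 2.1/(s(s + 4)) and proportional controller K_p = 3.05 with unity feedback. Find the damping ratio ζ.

The closed-loop denominator is s(s+4) + 3.05·2.1 = s² + 4s + 6.405.
So ω_n² = 6.405 ⇒ ω_n = 2.531 rad/s, and ζ = 4/(2ω_n) = 0.79.

ζ = 0.79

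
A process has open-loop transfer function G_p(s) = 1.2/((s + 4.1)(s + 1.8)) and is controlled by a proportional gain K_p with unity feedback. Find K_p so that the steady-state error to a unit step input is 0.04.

Steady-state error for a unit step on this type-0 loop is 1/(1 + K_p·G_p(0)).
G_p(0) = 0.1626. Require 1/(1 + K_p·0.1626) = 0.04, so 1 + 0.1626·K_p = 25.
K_p = (25 − 1)/0.1626 = 148.

K_p = 148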